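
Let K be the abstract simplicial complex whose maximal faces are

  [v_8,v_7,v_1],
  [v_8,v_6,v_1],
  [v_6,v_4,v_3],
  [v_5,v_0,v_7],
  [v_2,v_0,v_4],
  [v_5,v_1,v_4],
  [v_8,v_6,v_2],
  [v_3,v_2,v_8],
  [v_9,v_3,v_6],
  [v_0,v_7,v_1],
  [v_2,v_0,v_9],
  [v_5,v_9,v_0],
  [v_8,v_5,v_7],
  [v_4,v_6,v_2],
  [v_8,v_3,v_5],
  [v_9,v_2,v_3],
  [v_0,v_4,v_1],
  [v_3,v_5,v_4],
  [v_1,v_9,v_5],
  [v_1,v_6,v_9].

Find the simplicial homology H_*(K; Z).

H_0 = Z,  H_1 = Z ⊕ Z/2,  H_2 = 0.

Order the vertices as v_0 < v_1 < v_2 < v_3 < v_4 < v_5 < v_6 < v_7 < v_8 < v_9. Listing each simplex with vertices in this order, K has dimension 2 with simplices:

  0-simplices (10): [v_0], [v_1], [v_2], [v_3], [v_4], [v_5], [v_6], [v_7], [v_8], [v_9]
  1-simplices (30): (30 of them)
  2-simplices (20): (20 of them)

giving chain groups C_0 ≅ Z^10, C_1 ≅ Z^30, C_2 ≅ Z^20.

Boundary ∂_1: C_1 → C_0 maps an edge to its endpoints' difference, ∂[p,q] = q − p. For instance
  ∂[v_0,v_9] = [v_9] − [v_0].
The resulting 10×30 matrix has rank 9, and its Smith normal form has invariant factors (1,1,1,1,1,1,1,1,1).

The boundary map ∂_2: C_2 → C_1 maps a triangle to the signed sum of its edges. For instance
  ∂[v_1,v_7,v_8] = [v_7,v_8] − [v_1,v_8] + [v_1,v_7],
  ∂[v_0,v_5,v_7] = [v_5,v_7] − [v_0,v_7] + [v_0,v_5].
This gives a 30×20 integer matrix of rank 20; reducing to Smith normal form yields diagonal entries (1,1,1,1,1,1,1,1,1,1,1,1,1,1,1,1,1,1,1,2).

Now H_k = ker ∂_k / im ∂_{k+1}, so:

  H_0: rank C_0 − rank ∂_1 = 10 − 9 = 1, and the invariant factors of ∂_1 are all 1, so H_0 = Z.
  H_1: rank ker ∂_1 − rank ∂_2 = (30 − 9) − 20 = 1, and ∂_2 has invariant factor 2 > 1, so H_1 = Z ⊕ Z/2.
  H_2: rank ker ∂_2 − rank ∂_3 = (20 − 20) − 0 = 0, and there is no ∂_3, so H_2 = 0.

(K is a triangulation of the Klein bottle.)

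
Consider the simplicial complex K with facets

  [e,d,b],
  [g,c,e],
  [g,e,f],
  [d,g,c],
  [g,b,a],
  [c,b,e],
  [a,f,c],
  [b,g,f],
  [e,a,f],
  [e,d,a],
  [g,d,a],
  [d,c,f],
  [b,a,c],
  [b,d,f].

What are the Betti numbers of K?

We work with the vertex ordering a < b < c < d < e < f < g. The simplices of K, each written with vertices in increasing order, are:

  0-simplices (7): a, b, c, d, e, f, g
  1-simplices (21): ab, ac, ad, ae, af, ag, bc, bd, be, bf, bg, cd, ce, cf, cg, de, df, dg, ef, eg, fg
  2-simplices (14): abc, abg, acf, ade, adg, aef, bce, bde, bdf, bfg, cdf, cdg, ceg, efg

Hence C_0 ≅ Z^7, C_1 ≅ Z^21, C_2 ≅ Z^14.

The boundary map ∂_1: C_1 → C_0 is given by ∂[p,q] = [q] − [p].
This gives a 7×21 integer matrix of rank 6; reducing to Smith normal form yields diagonal entries (1,1,1,1,1,1).

Boundary ∂_2: C_2 → C_1 acts by ∂[p,q,r] = [q,r] − [p,r] + [p,q]. For instance
  ∂aef = ef − af + ae,
  ∂abc = bc − ac + ab.
The resulting 21×14 matrix has rank 13, and its Smith normal form has invariant factors (1,1,1,1,1,1,1,1,1,1,1,1,1).

Computing H_k = (kernel of ∂_k) / (image of ∂_{k+1}):

  H_0: rank C_0 − rank ∂_1 = 7 − 6 = 1, and the invariant factors of ∂_1 are all 1, so H_0 = Z.
  H_1: rank ker ∂_1 − rank ∂_2 = (21 − 6) − 13 = 2, and the invariant factors of ∂_2 are all 1, so H_1 = Z^2.
  H_2: rank ker ∂_2 − rank ∂_3 = (14 − 13) − 0 = 1, and there is no ∂_3, so H_2 = Z.

Hence the Betti numbers are b_0 = 1, b_1 = 2, b_2 = 1.

b_0 = 1, b_1 = 2, b_2 = 1.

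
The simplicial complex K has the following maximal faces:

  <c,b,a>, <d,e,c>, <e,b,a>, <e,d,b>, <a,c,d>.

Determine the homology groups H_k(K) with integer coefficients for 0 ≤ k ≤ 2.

H_0 = Z,  H_1 = Z,  H_2 = 0.

Take the total order a < b < c < d < e on the vertex set. Then K (dimension 2) consists of the simplices:

  0-simplices (5): a, b, c, d, e
  1-simplices (10): ab, ac, ad, ae, bc, bd, be, cd, ce, de
  2-simplices (5): abc, abe, acd, bde, cde

giving chain groups C_0 ≅ Z^5, C_1 ≅ Z^10, C_2 ≅ Z^5.

The boundary map ∂_1: C_1 → C_0 is given by ∂[p,q] = [q] − [p].
As a 5×10 matrix over Z this has rank 4, with invariant factors (1,1,1,1).

The boundary map ∂_2: C_2 → C_1 sends each 2-simplex [p,q,r] to [q,r] − [p,r] + [p,q]. For instance
  ∂abc = bc − ac + ab,
  ∂acd = cd − ad + ac.
The 10×5 boundary matrix has rank 5 and Smith normal form diag(1,1,1,1,1).

From H_k ≅ ker(∂_k) / im(∂_{k+1}) we obtain:

  H_0: rank C_0 − rank ∂_1 = 5 − 4 = 1, and the invariant factors of ∂_1 are all 1, so H_0 ≅ Z.
  H_1: rank ker ∂_1 − rank ∂_2 = (10 − 4) − 5 = 1, and the invariant factors of ∂_2 are all 1, so H_1 ≅ Z.
  H_2: rank ker ∂_2 − rank ∂_3 = (5 − 5) − 0 = 0, and there is no ∂_3, so H_2 ≅ 0.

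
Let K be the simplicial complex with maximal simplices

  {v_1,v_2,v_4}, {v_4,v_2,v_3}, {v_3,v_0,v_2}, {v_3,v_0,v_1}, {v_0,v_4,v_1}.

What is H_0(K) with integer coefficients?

Order the vertices as v_0 < v_1 < v_2 < v_3 < v_4. Listing each simplex with vertices in this order, K has dimension 2 with simplices:

  0-simplices (5): [v_0], [v_1], [v_2], [v_3], [v_4]
  1-simplices (10): [v_0,v_1], [v_0,v_2], [v_0,v_3], [v_0,v_4], [v_1,v_2], [v_1,v_3], [v_1,v_4], [v_2,v_3], [v_2,v_4], [v_3,v_4]
  2-simplices (5): [v_0,v_1,v_3], [v_0,v_1,v_4], [v_0,v_2,v_3], [v_1,v_2,v_4], [v_2,v_3,v_4]

so the chain groups are C_0 ≅ Z^5, C_1 ≅ Z^10, C_2 ≅ Z^5.

Boundary ∂_1: C_1 → C_0 maps an edge to its endpoints' difference, ∂[p,q] = q − p. For instance
  ∂[v_1,v_4] = [v_4] − [v_1].
The resulting 5×10 matrix has rank 4, and its Smith normal form has invariant factors (1,1,1,1).

The boundary map ∂_2: C_2 → C_1 acts by ∂[p,q,r] = [q,r] − [p,r] + [p,q]. For instance
  ∂[v_0,v_1,v_3] = [v_1,v_3] − [v_0,v_3] + [v_0,v_1],
  ∂[v_2,v_3,v_4] = [v_3,v_4] − [v_2,v_4] + [v_2,v_3].
The resulting 10×5 matrix has rank 5, and its Smith normal form has invariant factors (1,1,1,1,1).

Now H_k = ker ∂_k / im ∂_{k+1}, so:

  H_0: rank C_0 − rank ∂_1 = 5 − 4 = 1, and the invariant factors of ∂_1 are all 1, so H_0 = Z.

(K is a triangulation of the Möbius band.)

H_0 = Z.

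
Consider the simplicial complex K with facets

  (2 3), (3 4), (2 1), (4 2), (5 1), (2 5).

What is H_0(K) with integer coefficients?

Fix the vertex order 1 < 2 < 3 < 4 < 5 and write every simplex with vertices in increasing order. Then dim K = 1 and the simplices of K are:

  0-simplices (5): [1], [2], [3], [4], [5]
  1-simplices (6): [1,2], [1,5], [2,3], [2,4], [2,5], [3,4]

giving chain groups C_0 ≅ Z^5, C_1 ≅ Z^6.

The boundary map ∂_1: C_1 → C_0 maps an edge to its endpoints' difference, ∂[p,q] = q − p. For instance
  ∂[2,5] = [5] − [2].
The resulting 5×6 matrix has rank 4, and its Smith normal form has invariant factors (1,1,1,1).

From H_k ≅ ker(∂_k) / im(∂_{k+1}) we obtain:

  H_0: rank C_0 − rank ∂_1 = 5 − 4 = 1, and the invariant factors of ∂_1 are all 1, so H_0 = Z.

H_0 = Z.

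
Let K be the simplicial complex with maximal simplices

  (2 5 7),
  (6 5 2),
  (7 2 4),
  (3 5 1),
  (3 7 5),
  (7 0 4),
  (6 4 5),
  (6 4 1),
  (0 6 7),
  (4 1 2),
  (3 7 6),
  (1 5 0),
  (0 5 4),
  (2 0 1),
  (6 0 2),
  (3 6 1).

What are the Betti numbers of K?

Fix the vertex order 0 < 1 < 2 < 3 < 4 < 5 < 6 < 7 and write every simplex with vertices in increasing order. Then dim K = 2 and the simplices of K are:

  0-simplices (8): [0], [1], [2], [3], [4], [5], [6], [7]
  1-simplices (24): (24 of them)
  2-simplices (16): [0,1,2], [0,1,5], [0,2,6], [0,4,5], [0,4,7], [0,6,7], [1,2,4], [1,3,5], [1,3,6], [1,4,6], [2,4,7], [2,5,6], [2,5,7], [3,5,7], [3,6,7], [4,5,6]

Hence C_0 ≅ Z^8, C_1 ≅ Z^24, C_2 ≅ Z^16.

Boundary ∂_1: C_1 → C_0 sends each edge [p,q] (with p < q) to q − p. For instance
  ∂[3,7] = [7] − [3].
The resulting 8×24 matrix has rank 7, and its Smith normal form has invariant factors (1,1,1,1,1,1,1).

Boundary ∂_2: C_2 → C_1 acts by ∂[p,q,r] = [q,r] − [p,r] + [p,q]. For instance
  ∂[2,4,7] = [4,7] − [2,7] + [2,4],
  ∂[2,5,7] = [5,7] − [2,7] + [2,5].
As a 24×16 matrix over Z this has rank 15, with invariant factors (1,1,1,1,1,1,1,1,1,1,1,1,1,1,1).

Computing H_k = (kernel of ∂_k) / (image of ∂_{k+1}):

  H_0: rank C_0 − rank ∂_1 = 8 − 7 = 1, and the invariant factors of ∂_1 are all 1, so H_0 ≅ Z.
  H_1: rank ker ∂_1 − rank ∂_2 = (24 − 7) − 15 = 2, and the invariant factors of ∂_2 are all 1, so H_1 ≅ Z^2.
  H_2: rank ker ∂_2 − rank ∂_3 = (16 − 15) − 0 = 1, and there is no ∂_3, so H_2 ≅ Z.

As a check, the Euler characteristic is 8 − 24 + 16 = 0, which agrees with 1 − 2 + 1 = 0.

Hence the Betti numbers are b_0 = 1, b_1 = 2, b_2 = 1.

b_0 = 1, b_1 = 2, b_2 = 1.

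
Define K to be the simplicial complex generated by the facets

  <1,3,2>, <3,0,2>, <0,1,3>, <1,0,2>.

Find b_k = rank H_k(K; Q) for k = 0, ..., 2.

b_0 = 1, b_1 = 0, b_2 = 1.

Order the vertices as 0 < 1 < 2 < 3. Listing each simplex with vertices in this order, K has dimension 2 with simplices:

  0-simplices (4): [0], [1], [2], [3]
  1-simplices (6): [0,1], [0,2], [0,3], [1,2], [1,3], [2,3]
  2-simplices (4): [0,1,2], [0,1,3], [0,2,3], [1,2,3]

so the chain groups are C_0 ≅ Z^4, C_1 ≅ Z^6, C_2 ≅ Z^4.

∂_1: C_1 → C_0 is given by ∂[p,q] = [q] − [p].
The resulting 4×6 matrix has rank 3, and its Smith normal form has invariant factors (1,1,1).

∂_2: C_2 → C_1 sends each 2-simplex [p,q,r] to [q,r] − [p,r] + [p,q]. For instance
  ∂[0,1,2] = [1,2] − [0,2] + [0,1],
  ∂[0,1,3] = [1,3] − [0,3] + [0,1].
The resulting 6×4 matrix has rank 3, and its Smith normal form has invariant factors (1,1,1).

Now H_k = ker ∂_k / im ∂_{k+1}, so:

  H_0: rank C_0 − rank ∂_1 = 4 − 3 = 1, and the invariant factors of ∂_1 are all 1, so H_0 ≅ Z.
  H_1: rank ker ∂_1 − rank ∂_2 = (6 − 3) − 3 = 0, and the invariant factors of ∂_2 are all 1, so H_1 ≅ 0.
  H_2: rank ker ∂_2 − rank ∂_3 = (4 − 3) − 0 = 1, and there is no ∂_3, so H_2 ≅ Z.

Hence the Betti numbers are b_0 = 1, b_1 = 0, b_2 = 1.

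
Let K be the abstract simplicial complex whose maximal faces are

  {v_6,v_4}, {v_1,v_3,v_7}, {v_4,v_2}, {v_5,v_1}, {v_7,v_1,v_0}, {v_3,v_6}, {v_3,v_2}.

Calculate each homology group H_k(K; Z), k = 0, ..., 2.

H_0 = Z,  H_1 = Z,  H_2 = 0.

Order the vertices as v_0 < v_1 < v_2 < v_3 < v_4 < v_5 < v_6 < v_7. Listing each simplex with vertices in this order, K has dimension 2 with simplices:

  0-simplices (8): [v_0], [v_1], [v_2], [v_3], [v_4], [v_5], [v_6], [v_7]
  1-simplices (10): [v_0,v_1], [v_0,v_7], [v_1,v_3], [v_1,v_5], [v_1,v_7], [v_2,v_3], [v_2,v_4], [v_3,v_6], [v_3,v_7], [v_4,v_6]
  2-simplices (2): [v_0,v_1,v_7], [v_1,v_3,v_7]

Hence C_0 ≅ Z^8, C_1 ≅ Z^10, C_2 ≅ Z^2.

The boundary map ∂_1: C_1 → C_0 maps an edge to its endpoints' difference, ∂[p,q] = q − p.
The 8×10 boundary matrix has rank 7 and Smith normal form diag(1,1,1,1,1,1,1).

The boundary map ∂_2: C_2 → C_1 sends each 2-simplex [p,q,r] to [q,r] − [p,r] + [p,q]. For instance
  ∂[v_1,v_3,v_7] = [v_3,v_7] − [v_1,v_7] + [v_1,v_3],
  ∂[v_0,v_1,v_7] = [v_1,v_7] − [v_0,v_7] + [v_0,v_1].
The 10×2 boundary matrix has rank 2 and Smith normal form diag(1,1).

Computing H_k = (kernel of ∂_k) / (image of ∂_{k+1}):

  H_0: rank C_0 − rank ∂_1 = 8 − 7 = 1, and the invariant factors of ∂_1 are all 1, so H_0 ≅ Z.
  H_1: rank ker ∂_1 − rank ∂_2 = (10 − 7) − 2 = 1, and the invariant factors of ∂_2 are all 1, so H_1 ≅ Z.
  H_2: rank ker ∂_2 − rank ∂_3 = (2 − 2) − 0 = 0, and there is no ∂_3, so H_2 ≅ 0.

As a check, the Euler characteristic is 8 − 10 + 2 = 0, which agrees with 1 − 1 + 0 = 0.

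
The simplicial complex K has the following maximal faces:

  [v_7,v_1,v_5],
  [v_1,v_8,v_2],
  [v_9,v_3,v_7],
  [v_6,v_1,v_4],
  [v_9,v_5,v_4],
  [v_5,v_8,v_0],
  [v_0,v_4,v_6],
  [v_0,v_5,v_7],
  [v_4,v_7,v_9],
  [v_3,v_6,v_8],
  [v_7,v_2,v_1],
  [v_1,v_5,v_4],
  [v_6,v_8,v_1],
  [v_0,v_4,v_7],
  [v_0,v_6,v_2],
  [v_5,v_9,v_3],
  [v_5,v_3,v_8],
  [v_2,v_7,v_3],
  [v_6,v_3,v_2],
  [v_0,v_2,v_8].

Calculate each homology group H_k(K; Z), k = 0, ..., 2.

Order the vertices as v_0 < v_1 < v_2 < v_3 < v_4 < v_5 < v_6 < v_7 < v_8 < v_9. Listing each simplex with vertices in this order, K has dimension 2 with simplices:

  0-simplices (10): [v_0], [v_1], [v_2], [v_3], [v_4], [v_5], [v_6], [v_7], [v_8], [v_9]
  1-simplices (30): (30 of them)
  2-simplices (20): (20 of them)

so the chain groups are C_0 ≅ Z^10, C_1 ≅ Z^30, C_2 ≅ Z^20.

∂_1: C_1 → C_0 maps an edge to its endpoints' difference, ∂[p,q] = q − p. For instance
  ∂[v_1,v_8] = [v_8] − [v_1].
The resulting 10×30 matrix has rank 9, and its Smith normal form has invariant factors (1,1,1,1,1,1,1,1,1).

The boundary map ∂_2: C_2 → C_1 sends each 2-simplex [p,q,r] to [q,r] − [p,r] + [p,q]. For instance
  ∂[v_0,v_4,v_7] = [v_4,v_7] − [v_0,v_7] + [v_0,v_4],
  ∂[v_0,v_5,v_7] = [v_5,v_7] − [v_0,v_7] + [v_0,v_5].
This gives a 30×20 integer matrix of rank 20; reducing to Smith normal form yields diagonal entries (1,1,1,1,1,1,1,1,1,1,1,1,1,1,1,1,1,1,1,2).

Computing H_k = (kernel of ∂_k) / (image of ∂_{k+1}):

  H_0: rank C_0 − rank ∂_1 = 10 − 9 = 1, and the invariant factors of ∂_1 are all 1, so H_0 ≅ Z.
  H_1: rank ker ∂_1 − rank ∂_2 = (30 − 9) − 20 = 1, and ∂_2 has invariant factor 2 > 1, so H_1 ≅ Z ⊕ Z/2.
  H_2: rank ker ∂_2 − rank ∂_3 = (20 − 20) − 0 = 0, and there is no ∂_3, so H_2 ≅ 0.

As a check, the Euler characteristic is 10 − 30 + 20 = 0, which agrees with 1 − 1 + 0 = 0.

H_0 ≅ Z,  H_1 ≅ Z ⊕ Z/2,  H_2 = 0.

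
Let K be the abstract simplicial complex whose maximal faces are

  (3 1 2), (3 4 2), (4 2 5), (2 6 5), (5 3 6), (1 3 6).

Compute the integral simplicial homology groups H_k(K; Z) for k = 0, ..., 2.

H_0 ≅ Z,  H_1 ≅ Z,  H_2 = 0.

We work with the vertex ordering 1 < 2 < 3 < 4 < 5 < 6. The simplices of K, each written with vertices in increasing order, are:

  0-simplices (6): [1], [2], [3], [4], [5], [6]
  1-simplices (12): [1,2], [1,3], [1,6], [2,3], [2,4], [2,5], [2,6], [3,4], [3,5], [3,6], [4,5], [5,6]
  2-simplices (6): [1,2,3], [1,3,6], [2,3,4], [2,4,5], [2,5,6], [3,5,6]

giving chain groups C_0 ≅ Z^6, C_1 ≅ Z^12, C_2 ≅ Z^6.

Boundary ∂_1: C_1 → C_0 maps an edge to its endpoints' difference, ∂[p,q] = q − p. For instance
  ∂[1,2] = [2] − [1].
The 6×12 boundary matrix has rank 5 and Smith normal form diag(1,1,1,1,1).

Boundary ∂_2: C_2 → C_1 acts by ∂[p,q,r] = [q,r] − [p,r] + [p,q]. For instance
  ∂[2,5,6] = [5,6] − [2,6] + [2,5],
  ∂[2,4,5] = [4,5] − [2,5] + [2,4].
This gives a 12×6 integer matrix of rank 6; reducing to Smith normal form yields diagonal entries (1,1,1,1,1,1).

Now H_k = ker ∂_k / im ∂_{k+1}, so:

  H_0: rank C_0 − rank ∂_1 = 6 − 5 = 1, and the invariant factors of ∂_1 are all 1, so H_0 = Z.
  H_1: rank ker ∂_1 − rank ∂_2 = (12 − 5) − 6 = 1, and the invariant factors of ∂_2 are all 1, so H_1 = Z.
  H_2: rank ker ∂_2 − rank ∂_3 = (6 − 6) − 0 = 0, and there is no ∂_3, so H_2 = 0.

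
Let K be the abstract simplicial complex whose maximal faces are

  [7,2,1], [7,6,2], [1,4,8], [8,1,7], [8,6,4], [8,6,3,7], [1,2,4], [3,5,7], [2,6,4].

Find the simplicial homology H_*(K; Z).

Order the vertices as 1 < 2 < 3 < 4 < 5 < 6 < 7 < 8. Listing each simplex with vertices in this order, K has dimension 3 with simplices:

  0-simplices (8): [1], [2], [3], [4], [5], [6], [7], [8]
  1-simplices (17): [1,2], [1,4], [1,7], [1,8], [2,4], [2,6], [2,7], [3,5], [3,6], [3,7], [3,8], [4,6], [4,8], [5,7], [6,7], [6,8], [7,8]
  2-simplices (12): [1,2,4], [1,2,7], [1,4,8], [1,7,8], [2,4,6], [2,6,7], [3,5,7], [3,6,7], [3,6,8], [3,7,8], [4,6,8], [6,7,8]
  3-simplices (1): [3,6,7,8]

Hence C_0 ≅ Z^8, C_1 ≅ Z^17, C_2 ≅ Z^12, C_3 ≅ Z^1.

The boundary map ∂_1: C_1 → C_0 is given by ∂[p,q] = [q] − [p]. For instance
  ∂[1,2] = [2] − [1].
The resulting 8×17 matrix has rank 7, and its Smith normal form has invariant factors (1,1,1,1,1,1,1).

The boundary map ∂_2: C_2 → C_1 acts by ∂[p,q,r] = [q,r] − [p,r] + [p,q]. For instance
  ∂[3,6,7] = [6,7] − [3,7] + [3,6],
  ∂[1,2,4] = [2,4] − [1,4] + [1,2].
This gives a 17×12 integer matrix of rank 10; reducing to Smith normal form yields diagonal entries (1,1,1,1,1,1,1,1,1,1).

The boundary map ∂_3: C_3 → C_2 sends each 3-simplex σ to the alternating sum Σ_i (−1)^i (σ with its i-th vertex removed). For instance
  ∂[3,6,7,8] = [6,7,8] − [3,7,8] + [3,6,8] − [3,6,7].
As a 12×1 matrix over Z this has rank 1, with invariant factors (1).

From H_k ≅ ker(∂_k) / im(∂_{k+1}) we obtain:

  H_0: rank C_0 − rank ∂_1 = 8 − 7 = 1, and the invariant factors of ∂_1 are all 1, so H_0 ≅ Z.
  H_1: rank ker ∂_1 − rank ∂_2 = (17 − 7) − 10 = 0, and the invariant factors of ∂_2 are all 1, so H_1 ≅ 0.
  H_2: rank ker ∂_2 − rank ∂_3 = (12 − 10) − 1 = 1, and the invariant factors of ∂_3 are all 1, so H_2 ≅ Z.
  H_3: rank ker ∂_3 − rank ∂_4 = (1 − 1) − 0 = 0, and there is no ∂_4, so H_3 ≅ 0.

H_0 ≅ Z,  H_1 = 0,  H_2 ≅ Z,  H_3 = 0.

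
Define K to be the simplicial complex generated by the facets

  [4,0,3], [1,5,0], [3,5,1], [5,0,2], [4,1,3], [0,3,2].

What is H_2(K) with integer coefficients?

Take the total order 0 < 1 < 2 < 3 < 4 < 5 on the vertex set. Then K (dimension 2) consists of the simplices:

  0-simplices (6): [0], [1], [2], [3], [4], [5]
  1-simplices (12): [0,1], [0,2], [0,3], [0,4], [0,5], [1,3], [1,4], [1,5], [2,3], [2,5], [3,4], [3,5]
  2-simplices (6): [0,1,5], [0,2,3], [0,2,5], [0,3,4], [1,3,4], [1,3,5]

giving chain groups C_0 ≅ Z^6, C_1 ≅ Z^12, C_2 ≅ Z^6.

∂_1: C_1 → C_0 maps an edge to its endpoints' difference, ∂[p,q] = q − p. For instance
  ∂[3,5] = [5] − [3].
As a 6×12 matrix over Z this has rank 5, with invariant factors (1,1,1,1,1).

The boundary map ∂_2: C_2 → C_1 sends each 2-simplex [p,q,r] to [q,r] − [p,r] + [p,q]. For instance
  ∂[0,3,4] = [3,4] − [0,4] + [0,3],
  ∂[0,2,5] = [2,5] − [0,5] + [0,2].
The resulting 12×6 matrix has rank 6, and its Smith normal form has invariant factors (1,1,1,1,1,1).

Computing H_k = (kernel of ∂_k) / (image of ∂_{k+1}):

  H_2: rank ker ∂_2 − rank ∂_3 = (6 − 6) − 0 = 0, and there is no ∂_3, so H_2 ≅ 0.

(K is a triangulation of the cylinder S^1 x I.)

H_2 = 0.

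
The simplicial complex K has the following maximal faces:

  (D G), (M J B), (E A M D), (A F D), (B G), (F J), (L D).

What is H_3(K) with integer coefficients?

K has 9 vertices, 15 edges, 6 triangles, 1 3-simplex.
rank ∂_3 = 1, rank ∂_4 = 0 ⇒ b_3 = 1 − 1 − 0 = 0. So H_3 = 0.

H_3 = 0.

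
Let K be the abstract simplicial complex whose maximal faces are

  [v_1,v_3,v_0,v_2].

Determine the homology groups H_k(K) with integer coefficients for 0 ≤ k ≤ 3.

Fix the vertex order v_0 < v_1 < v_2 < v_3 and write every simplex with vertices in increasing order. Then dim K = 3 and the simplices of K are:

  0-simplices (4): [v_0], [v_1], [v_2], [v_3]
  1-simplices (6): [v_0,v_1], [v_0,v_2], [v_0,v_3], [v_1,v_2], [v_1,v_3], [v_2,v_3]
  2-simplices (4): [v_0,v_1,v_2], [v_0,v_1,v_3], [v_0,v_2,v_3], [v_1,v_2,v_3]
  3-simplices (1): [v_0,v_1,v_2,v_3]

Hence C_0 ≅ Z^4, C_1 ≅ Z^6, C_2 ≅ Z^4, C_3 ≅ Z^1.

Boundary ∂_1: C_1 → C_0 sends each edge [p,q] (with p < q) to q − p. For instance
  ∂[v_0,v_3] = [v_3] − [v_0].
The resulting 4×6 matrix has rank 3, and its Smith normal form has invariant factors (1,1,1).

∂_2: C_2 → C_1 acts by ∂[p,q,r] = [q,r] − [p,r] + [p,q]. For instance
  ∂[v_0,v_2,v_3] = [v_2,v_3] − [v_0,v_3] + [v_0,v_2],
  ∂[v_0,v_1,v_2] = [v_1,v_2] − [v_0,v_2] + [v_0,v_1].
The resulting 6×4 matrix has rank 3, and its Smith normal form has invariant factors (1,1,1).

Boundary ∂_3: C_3 → C_2 sends each 3-simplex σ to the alternating sum Σ_i (−1)^i (σ with its i-th vertex removed). For instance
  ∂[v_0,v_1,v_2,v_3] = [v_1,v_2,v_3] − [v_0,v_2,v_3] + [v_0,v_1,v_3] − [v_0,v_1,v_2].
The 4×1 boundary matrix has rank 1 and Smith normal form diag(1).

Reading off H_k = ker ∂_k / im ∂_{k+1}:

  H_0: rank C_0 − rank ∂_1 = 4 − 3 = 1, and the invariant factors of ∂_1 are all 1, so H_0 ≅ Z.
  H_1: rank ker ∂_1 − rank ∂_2 = (6 − 3) − 3 = 0, and the invariant factors of ∂_2 are all 1, so H_1 ≅ 0.
  H_2: rank ker ∂_2 − rank ∂_3 = (4 − 3) − 1 = 0, and the invariant factors of ∂_3 are all 1, so H_2 ≅ 0.
  H_3: rank ker ∂_3 − rank ∂_4 = (1 − 1) − 0 = 0, and there is no ∂_4, so H_3 ≅ 0.

As a check, the Euler characteristic is 4 − 6 + 4 − 1 = 1, which agrees with 1 − 0 + 0 − 0 = 1.

H_0 ≅ Z,  H_1 = 0,  H_2 = 0,  H_3 = 0.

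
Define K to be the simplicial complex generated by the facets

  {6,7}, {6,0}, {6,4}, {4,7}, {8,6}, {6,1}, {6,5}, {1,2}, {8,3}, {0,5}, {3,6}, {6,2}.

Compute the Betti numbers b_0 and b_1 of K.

b_0 = 1, b_1 = 4.

Take the total order 0 < 1 < 2 < 3 < 4 < 5 < 6 < 7 < 8 on the vertex set. Then K (dimension 1) consists of the simplices:

  0-simplices (9): [0], [1], [2], [3], [4], [5], [6], [7], [8]
  1-simplices (12): [0,5], [0,6], [1,2], [1,6], [2,6], [3,6], [3,8], [4,6], [4,7], [5,6], [6,7], [6,8]

giving chain groups C_0 ≅ Z^9, C_1 ≅ Z^12.

Boundary ∂_1: C_1 → C_0 is given by ∂[p,q] = [q] − [p]. For instance
  ∂[3,6] = [6] − [3].
As a 9×12 matrix over Z this has rank 8, with invariant factors (1,1,1,1,1,1,1,1).

Reading off H_k = ker ∂_k / im ∂_{k+1}:

  H_0: rank C_0 − rank ∂_1 = 9 − 8 = 1, and the invariant factors of ∂_1 are all 1, so H_0 ≅ Z.
  H_1: rank ker ∂_1 − rank ∂_2 = (12 − 8) − 0 = 4, and there is no ∂_2, so H_1 ≅ Z^4.

Hence the Betti numbers are b_0 = 1, b_1 = 4.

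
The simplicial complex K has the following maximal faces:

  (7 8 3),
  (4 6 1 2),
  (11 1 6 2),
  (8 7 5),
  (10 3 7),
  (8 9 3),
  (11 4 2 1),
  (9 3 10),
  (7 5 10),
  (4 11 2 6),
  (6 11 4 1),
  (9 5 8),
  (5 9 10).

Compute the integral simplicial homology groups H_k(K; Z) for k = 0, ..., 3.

H_0 ≅ Z^2,  H_1 = 0,  H_2 ≅ Z,  H_3 ≅ Z.

We work with the vertex ordering 1 < 2 < 3 < 4 < 5 < 6 < 7 < 8 < 9 < 10 < 11. The simplices of K, each written with vertices in increasing order, are:

  0-simplices (11): [1], [2], [3], [4], [5], [6], [7], [8], [9], [10], [11]
  1-simplices (22): [1,2], [1,4], [1,6], [1,11], [2,4], [2,6], [2,11], [3,7], [3,8], [3,9], [3,10], [4,6], [4,11], [5,7], [5,8], [5,9], [5,10], [6,11], [7,8], [7,10], [8,9], [9,10]
  2-simplices (18): (18 of them)
  3-simplices (5): [1,2,4,6], [1,2,4,11], [1,2,6,11], [1,4,6,11], [2,4,6,11]

Hence C_0 ≅ Z^11, C_1 ≅ Z^22, C_2 ≅ Z^18, C_3 ≅ Z^5.

∂_1: C_1 → C_0 maps an edge to its endpoints' difference, ∂[p,q] = q − p.
The resulting 11×22 matrix has rank 9, and its Smith normal form has invariant factors (1,1,1,1,1,1,1,1,1).

∂_2: C_2 → C_1 acts by ∂[p,q,r] = [q,r] − [p,r] + [p,q]. For instance
  ∂[3,9,10] = [9,10] − [3,10] + [3,9],
  ∂[3,7,10] = [7,10] − [3,10] + [3,7].
The resulting 22×18 matrix has rank 13, and its Smith normal form has invariant factors (1,1,1,1,1,1,1,1,1,1,1,1,1).

The boundary map ∂_3: C_3 → C_2 sends each 3-simplex σ to the alternating sum Σ_i (−1)^i (σ with its i-th vertex removed). For instance
  ∂[1,2,4,11] = [2,4,11] − [1,4,11] + [1,2,11] − [1,2,4],
  ∂[2,4,6,11] = [4,6,11] − [2,6,11] + [2,4,11] − [2,4,6].
This gives a 18×5 integer matrix of rank 4; reducing to Smith normal form yields diagonal entries (1,1,1,1).

Reading off H_k = ker ∂_k / im ∂_{k+1}:

  H_0: rank C_0 − rank ∂_1 = 11 − 9 = 2, and the invariant factors of ∂_1 are all 1, so H_0 ≅ Z^2.
  H_1: rank ker ∂_1 − rank ∂_2 = (22 − 9) − 13 = 0, and the invariant factors of ∂_2 are all 1, so H_1 ≅ 0.
  H_2: rank ker ∂_2 − rank ∂_3 = (18 − 13) − 4 = 1, and the invariant factors of ∂_3 are all 1, so H_2 ≅ Z.
  H_3: rank ker ∂_3 − rank ∂_4 = (5 − 4) − 0 = 1, and there is no ∂_4, so H_3 ≅ Z.

(K is a triangulation of the disjoint union of the 2-sphere S^2 and the 3-sphere S^3.)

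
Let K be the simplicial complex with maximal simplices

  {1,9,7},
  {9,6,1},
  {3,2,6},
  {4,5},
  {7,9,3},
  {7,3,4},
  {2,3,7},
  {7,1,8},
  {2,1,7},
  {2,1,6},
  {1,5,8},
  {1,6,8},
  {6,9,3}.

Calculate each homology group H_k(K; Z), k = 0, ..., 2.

H_0 = Z,  H_1 = Z,  H_2 = Z.

K has 9 vertices, 20 edges, 12 triangles.
rank ∂_0 = 0, rank ∂_1 = 8 ⇒ b_0 = 9 − 0 − 8 = 1; all invariant factors of ∂_1 are 1 so no torsion. So H_0 = Z.
rank ∂_1 = 8, rank ∂_2 = 11 ⇒ b_1 = 20 − 8 − 11 = 1; all invariant factors of ∂_2 are 1 so no torsion. So H_1 = Z.
rank ∂_2 = 11, rank ∂_3 = 0 ⇒ b_2 = 12 − 11 − 0 = 1. So H_2 = Z.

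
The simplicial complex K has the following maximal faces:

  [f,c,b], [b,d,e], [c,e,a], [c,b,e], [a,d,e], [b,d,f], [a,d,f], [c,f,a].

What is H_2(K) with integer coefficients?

Order the vertices as a < b < c < d < e < f. Listing each simplex with vertices in this order, K has dimension 2 with simplices:

  0-simplices (6): a, b, c, d, e, f
  1-simplices (12): ac, ad, ae, af, bc, bd, be, bf, ce, cf, de, df
  2-simplices (8): ace, acf, ade, adf, bce, bcf, bde, bdf

so the chain groups are C_0 ≅ Z^6, C_1 ≅ Z^12, C_2 ≅ Z^8.

The boundary map ∂_1: C_1 → C_0 is given by ∂[p,q] = [q] − [p]. For instance
  ∂be = e − b.
The resulting 6×12 matrix has rank 5, and its Smith normal form has invariant factors (1,1,1,1,1).

∂_2: C_2 → C_1 maps a triangle to the signed sum of its edges. For instance
  ∂bce = ce − be + bc,
  ∂bcf = cf − bf + bc.
The 12×8 boundary matrix has rank 7 and Smith normal form diag(1,1,1,1,1,1,1).

From H_k ≅ ker(∂_k) / im(∂_{k+1}) we obtain:

  H_2: rank ker ∂_2 − rank ∂_3 = (8 − 7) − 0 = 1, and there is no ∂_3, so H_2 = Z.

H_2 ≅ Z.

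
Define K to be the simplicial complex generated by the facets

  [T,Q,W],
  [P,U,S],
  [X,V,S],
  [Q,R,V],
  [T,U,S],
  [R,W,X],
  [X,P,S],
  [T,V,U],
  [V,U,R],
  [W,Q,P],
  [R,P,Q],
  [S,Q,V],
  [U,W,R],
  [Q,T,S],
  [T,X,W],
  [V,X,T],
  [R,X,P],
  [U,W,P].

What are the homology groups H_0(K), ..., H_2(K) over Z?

K has 9 vertices, 27 edges, 18 triangles.
rank ∂_0 = 0, rank ∂_1 = 8 ⇒ b_0 = 9 − 0 − 8 = 1; all invariant factors of ∂_1 are 1 so no torsion. So H_0 ≅ Z.
rank ∂_1 = 8, rank ∂_2 = 18 ⇒ b_1 = 27 − 8 − 18 = 1; ∂_2 has invariant factor(s) [2] giving torsion. So H_1 ≅ Z ⊕ Z/2.
rank ∂_2 = 18, rank ∂_3 = 0 ⇒ b_2 = 18 − 18 − 0 = 0. So H_2 ≅ 0.

H_0 ≅ Z,  H_1 ≅ Z ⊕ Z/2,  H_2 = 0.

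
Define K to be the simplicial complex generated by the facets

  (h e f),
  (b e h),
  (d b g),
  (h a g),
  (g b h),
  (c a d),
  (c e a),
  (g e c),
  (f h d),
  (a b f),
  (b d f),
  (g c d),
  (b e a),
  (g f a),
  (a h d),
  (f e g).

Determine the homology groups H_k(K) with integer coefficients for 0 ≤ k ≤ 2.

H_0 = Z,  H_1 = Z^2,  H_2 = Z.

Fix the vertex order a < b < c < d < e < f < g < h and write every simplex with vertices in increasing order. Then dim K = 2 and the simplices of K are:

  0-simplices (8): a, b, c, d, e, f, g, h
  1-simplices (24): ab, ac, ad, ae, af, ag, ah, bd, be, bf, bg, bh, cd, ce, cg, df, dg, dh, ef, eg, eh, fg, fh, gh
  2-simplices (16): abe, abf, acd, ace, adh, afg, agh, bdf, bdg, beh, bgh, cdg, ceg, dfh, efg, efh

giving chain groups C_0 ≅ Z^8, C_1 ≅ Z^24, C_2 ≅ Z^16.

∂_1: C_1 → C_0 sends each edge [p,q] (with p < q) to q − p. For instance
  ∂df = f − d.
As a 8×24 matrix over Z this has rank 7, with invariant factors (1,1,1,1,1,1,1).

Boundary ∂_2: C_2 → C_1 sends each 2-simplex [p,q,r] to [q,r] − [p,r] + [p,q]. For instance
  ∂dfh = fh − dh + df,
  ∂bdg = dg − bg + bd.
The 24×16 boundary matrix has rank 15 and Smith normal form diag(1,1,1,1,1,1,1,1,1,1,1,1,1,1,1).

Reading off H_k = ker ∂_k / im ∂_{k+1}:

  H_0: rank C_0 − rank ∂_1 = 8 − 7 = 1, and the invariant factors of ∂_1 are all 1, so H_0 ≅ Z.
  H_1: rank ker ∂_1 − rank ∂_2 = (24 − 7) − 15 = 2, and the invariant factors of ∂_2 are all 1, so H_1 ≅ Z^2.
  H_2: rank ker ∂_2 − rank ∂_3 = (16 − 15) − 0 = 1, and there is no ∂_3, so H_2 ≅ Z.

(K is a triangulation of the torus T^2.)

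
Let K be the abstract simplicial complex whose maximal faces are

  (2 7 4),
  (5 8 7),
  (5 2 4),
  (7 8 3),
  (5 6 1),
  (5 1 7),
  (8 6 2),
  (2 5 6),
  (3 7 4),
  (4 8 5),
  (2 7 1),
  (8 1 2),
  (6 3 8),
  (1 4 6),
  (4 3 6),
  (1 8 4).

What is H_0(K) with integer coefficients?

H_0 ≅ Z.

Take the total order 1 < 2 < 3 < 4 < 5 < 6 < 7 < 8 on the vertex set. Then K (dimension 2) consists of the simplices:

  0-simplices (8): [1], [2], [3], [4], [5], [6], [7], [8]
  1-simplices (24): (24 of them)
  2-simplices (16): [1,2,7], [1,2,8], [1,4,6], [1,4,8], [1,5,6], [1,5,7], [2,4,5], [2,4,7], [2,5,6], [2,6,8], [3,4,6], [3,4,7], [3,6,8], [3,7,8], [4,5,8], [5,7,8]

Hence C_0 ≅ Z^8, C_1 ≅ Z^24, C_2 ≅ Z^16.

Boundary ∂_1: C_1 → C_0 maps an edge to its endpoints' difference, ∂[p,q] = q − p.
This gives a 8×24 integer matrix of rank 7; reducing to Smith normal form yields diagonal entries (1,1,1,1,1,1,1).

Boundary ∂_2: C_2 → C_1 maps a triangle to the signed sum of its edges. For instance
  ∂[2,6,8] = [6,8] − [2,8] + [2,6],
  ∂[4,5,8] = [5,8] − [4,8] + [4,5].
As a 24×16 matrix over Z this has rank 15, with invariant factors (1,1,1,1,1,1,1,1,1,1,1,1,1,1,1).

Computing H_k = (kernel of ∂_k) / (image of ∂_{k+1}):

  H_0: rank C_0 − rank ∂_1 = 8 − 7 = 1, and the invariant factors of ∂_1 are all 1, so H_0 ≅ Z.

(K is a triangulation of the torus T^2.)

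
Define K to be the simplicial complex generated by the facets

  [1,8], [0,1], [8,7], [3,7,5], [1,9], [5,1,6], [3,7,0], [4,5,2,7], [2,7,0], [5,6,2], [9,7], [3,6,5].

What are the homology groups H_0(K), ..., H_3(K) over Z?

H_0 = Z,  H_1 = Z^3,  H_2 = 0,  H_3 = 0.

We work with the vertex ordering 0 < 1 < 2 < 3 < 4 < 5 < 6 < 7 < 8 < 9. The simplices of K, each written with vertices in increasing order, are:

  0-simplices (10): [0], [1], [2], [3], [4], [5], [6], [7], [8], [9]
  1-simplices (21): [0,1], [0,2], [0,3], [0,7], [1,5], [1,6], [1,8], [1,9], [2,4], [2,5], [2,6], [2,7], [3,5], [3,6], [3,7], [4,5], [4,7], [5,6], [5,7], [7,8], [7,9]
  2-simplices (10): [0,2,7], [0,3,7], [1,5,6], [2,4,5], [2,4,7], [2,5,6], [2,5,7], [3,5,6], [3,5,7], [4,5,7]
  3-simplices (1): [2,4,5,7]

giving chain groups C_0 ≅ Z^10, C_1 ≅ Z^21, C_2 ≅ Z^10, C_3 ≅ Z^1.

∂_1: C_1 → C_0 maps an edge to its endpoints' difference, ∂[p,q] = q − p.
The 10×21 boundary matrix has rank 9 and Smith normal form diag(1,1,1,1,1,1,1,1,1).

The boundary map ∂_2: C_2 → C_1 acts by ∂[p,q,r] = [q,r] − [p,r] + [p,q]. For instance
  ∂[3,5,6] = [5,6] − [3,6] + [3,5],
  ∂[2,5,6] = [5,6] − [2,6] + [2,5].
This gives a 21×10 integer matrix of rank 9; reducing to Smith normal form yields diagonal entries (1,1,1,1,1,1,1,1,1).

Boundary ∂_3: C_3 → C_2 sends each 3-simplex σ to the alternating sum Σ_i (−1)^i (σ with its i-th vertex removed). For instance
  ∂[2,4,5,7] = [4,5,7] − [2,5,7] + [2,4,7] − [2,4,5].
As a 10×1 matrix over Z this has rank 1, with invariant factors (1).

Now H_k = ker ∂_k / im ∂_{k+1}, so:

  H_0: rank C_0 − rank ∂_1 = 10 − 9 = 1, and the invariant factors of ∂_1 are all 1, so H_0 = Z.
  H_1: rank ker ∂_1 − rank ∂_2 = (21 − 9) − 9 = 3, and the invariant factors of ∂_2 are all 1, so H_1 = Z^3.
  H_2: rank ker ∂_2 − rank ∂_3 = (10 − 9) − 1 = 0, and the invariant factors of ∂_3 are all 1, so H_2 = 0.
  H_3: rank ker ∂_3 − rank ∂_4 = (1 − 1) − 0 = 0, and there is no ∂_4, so H_3 = 0.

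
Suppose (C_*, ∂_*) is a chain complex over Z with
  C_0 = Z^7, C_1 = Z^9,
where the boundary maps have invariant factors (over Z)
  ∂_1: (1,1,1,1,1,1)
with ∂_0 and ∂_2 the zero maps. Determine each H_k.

H_0 = Z,  H_1 = Z^3.

H_0: b_0 = 7 − 0 − 6 = 1; torsion from ∂_1 factors > 1: none. So H_0 = Z.
H_1: b_1 = 9 − 6 − 0 = 3; torsion from ∂_2 factors > 1: none. So H_1 = Z^3.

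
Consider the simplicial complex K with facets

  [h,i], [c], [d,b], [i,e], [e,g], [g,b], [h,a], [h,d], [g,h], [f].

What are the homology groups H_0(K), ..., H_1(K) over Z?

Order the vertices as a < b < c < d < e < f < g < h < i. Listing each simplex with vertices in this order, K has dimension 1 with simplices:

  0-simplices (9): a, b, c, d, e, f, g, h, i
  1-simplices (8): ah, bd, bg, dh, eg, ei, gh, hi

Hence C_0 ≅ Z^9, C_1 ≅ Z^8.

The boundary map ∂_1: C_1 → C_0 maps an edge to its endpoints' difference, ∂[p,q] = q − p.
The resulting 9×8 matrix has rank 6, and its Smith normal form has invariant factors (1,1,1,1,1,1).

Reading off H_k = ker ∂_k / im ∂_{k+1}:

  H_0: rank C_0 − rank ∂_1 = 9 − 6 = 3, and the invariant factors of ∂_1 are all 1, so H_0 = Z^3.
  H_1: rank ker ∂_1 − rank ∂_2 = (8 − 6) − 0 = 2, and there is no ∂_2, so H_1 = Z^2.

H_0 = Z^3,  H_1 = Z^2.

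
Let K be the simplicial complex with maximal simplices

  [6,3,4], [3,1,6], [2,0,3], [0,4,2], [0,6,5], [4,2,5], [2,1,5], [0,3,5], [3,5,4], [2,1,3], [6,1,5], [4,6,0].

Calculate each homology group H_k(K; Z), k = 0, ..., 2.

Take the total order 0 < 1 < 2 < 3 < 4 < 5 < 6 on the vertex set. Then K (dimension 2) consists of the simplices:

  0-simplices (7): [0], [1], [2], [3], [4], [5], [6]
  1-simplices (18): [0,2], [0,3], [0,4], [0,5], [0,6], [1,2], [1,3], [1,5], [1,6], [2,3], [2,4], [2,5], [3,4], [3,5], [3,6], [4,5], [4,6], [5,6]
  2-simplices (12): [0,2,3], [0,2,4], [0,3,5], [0,4,6], [0,5,6], [1,2,3], [1,2,5], [1,3,6], [1,5,6], [2,4,5], [3,4,5], [3,4,6]

giving chain groups C_0 ≅ Z^7, C_1 ≅ Z^18, C_2 ≅ Z^12.

The boundary map ∂_1: C_1 → C_0 is given by ∂[p,q] = [q] − [p].
The resulting 7×18 matrix has rank 6, and its Smith normal form has invariant factors (1,1,1,1,1,1).

∂_2: C_2 → C_1 maps a triangle to the signed sum of its edges. For instance
  ∂[0,2,3] = [2,3] − [0,3] + [0,2],
  ∂[0,4,6] = [4,6] − [0,6] + [0,4].
The 18×12 boundary matrix has rank 12 and Smith normal form diag(1,1,1,1,1,1,1,1,1,1,1,2).

Computing H_k = (kernel of ∂_k) / (image of ∂_{k+1}):

  H_0: rank C_0 − rank ∂_1 = 7 − 6 = 1, and the invariant factors of ∂_1 are all 1, so H_0 ≅ Z.
  H_1: rank ker ∂_1 − rank ∂_2 = (18 − 6) − 12 = 0, and ∂_2 has invariant factor 2 > 1, so H_1 ≅ Z/2.
  H_2: rank ker ∂_2 − rank ∂_3 = (12 − 12) − 0 = 0, and there is no ∂_3, so H_2 ≅ 0.

(K is a triangulation of the real projective plane RP^2.)

H_0 = Z,  H_1 = Z/2,  H_2 = 0.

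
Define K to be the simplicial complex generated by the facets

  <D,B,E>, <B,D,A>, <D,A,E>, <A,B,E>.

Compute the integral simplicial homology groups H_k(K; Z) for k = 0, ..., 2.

H_0 = Z,  H_1 = 0,  H_2 = Z.

Order the vertices as A < B < D < E. Listing each simplex with vertices in this order, K has dimension 2 with simplices:

  0-simplices (4): A, B, D, E
  1-simplices (6): AB, AD, AE, BD, BE, DE
  2-simplices (4): ABD, ABE, ADE, BDE

Hence C_0 ≅ Z^4, C_1 ≅ Z^6, C_2 ≅ Z^4.

∂_1: C_1 → C_0 is given by ∂[p,q] = [q] − [p].
The 4×6 boundary matrix has rank 3 and Smith normal form diag(1,1,1).

The boundary map ∂_2: C_2 → C_1 acts by ∂[p,q,r] = [q,r] − [p,r] + [p,q]. For instance
  ∂BDE = DE − BE + BD,
  ∂ADE = DE − AE + AD.
The resulting 6×4 matrix has rank 3, and its Smith normal form has invariant factors (1,1,1).

Reading off H_k = ker ∂_k / im ∂_{k+1}:

  H_0: rank C_0 − rank ∂_1 = 4 − 3 = 1, and the invariant factors of ∂_1 are all 1, so H_0 ≅ Z.
  H_1: rank ker ∂_1 − rank ∂_2 = (6 − 3) − 3 = 0, and the invariant factors of ∂_2 are all 1, so H_1 ≅ 0.
  H_2: rank ker ∂_2 − rank ∂_3 = (4 − 3) − 0 = 1, and there is no ∂_3, so H_2 ≅ Z.

As a check, the Euler characteristic is 4 − 6 + 4 = 2, which agrees with 1 − 0 + 1 = 2.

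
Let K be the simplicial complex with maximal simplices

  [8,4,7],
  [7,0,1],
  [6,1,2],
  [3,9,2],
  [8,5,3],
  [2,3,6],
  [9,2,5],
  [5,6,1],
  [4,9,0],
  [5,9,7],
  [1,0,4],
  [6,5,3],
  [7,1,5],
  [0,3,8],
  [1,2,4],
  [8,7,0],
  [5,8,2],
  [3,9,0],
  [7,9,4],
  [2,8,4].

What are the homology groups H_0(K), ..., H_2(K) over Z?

H_0 ≅ Z,  H_1 ≅ Z ⊕ Z/2,  H_2 = 0.

We work with the vertex ordering 0 < 1 < 2 < 3 < 4 < 5 < 6 < 7 < 8 < 9. The simplices of K, each written with vertices in increasing order, are:

  0-simplices (10): [0], [1], [2], [3], [4], [5], [6], [7], [8], [9]
  1-simplices (30): (30 of them)
  2-simplices (20): (20 of them)

so the chain groups are C_0 ≅ Z^10, C_1 ≅ Z^30, C_2 ≅ Z^20.

∂_1: C_1 → C_0 sends each edge [p,q] (with p < q) to q − p.
The resulting 10×30 matrix has rank 9, and its Smith normal form has invariant factors (1,1,1,1,1,1,1,1,1).

∂_2: C_2 → C_1 maps a triangle to the signed sum of its edges. For instance
  ∂[0,3,9] = [3,9] − [0,9] + [0,3],
  ∂[4,7,9] = [7,9] − [4,9] + [4,7].
The 30×20 boundary matrix has rank 20 and Smith normal form diag(1,1,1,1,1,1,1,1,1,1,1,1,1,1,1,1,1,1,1,2).

From H_k ≅ ker(∂_k) / im(∂_{k+1}) we obtain:

  H_0: rank C_0 − rank ∂_1 = 10 − 9 = 1, and the invariant factors of ∂_1 are all 1, so H_0 = Z.
  H_1: rank ker ∂_1 − rank ∂_2 = (30 − 9) − 20 = 1, and ∂_2 has invariant factor 2 > 1, so H_1 = Z ⊕ Z/2.
  H_2: rank ker ∂_2 − rank ∂_3 = (20 − 20) − 0 = 0, and there is no ∂_3, so H_2 = 0.

(K is a triangulation of the Klein bottle.)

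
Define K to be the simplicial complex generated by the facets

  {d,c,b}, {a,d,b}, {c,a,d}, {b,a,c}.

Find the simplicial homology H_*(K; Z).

H_0 = Z,  H_1 = 0,  H_2 = Z.

Fix the vertex order a < b < c < d and write every simplex with vertices in increasing order. Then dim K = 2 and the simplices of K are:

  0-simplices (4): a, b, c, d
  1-simplices (6): ab, ac, ad, bc, bd, cd
  2-simplices (4): abc, abd, acd, bcd

so the chain groups are C_0 ≅ Z^4, C_1 ≅ Z^6, C_2 ≅ Z^4.

∂_1: C_1 → C_0 sends each edge [p,q] (with p < q) to q − p.
The 4×6 boundary matrix has rank 3 and Smith normal form diag(1,1,1).

∂_2: C_2 → C_1 sends each 2-simplex [p,q,r] to [q,r] − [p,r] + [p,q]. For instance
  ∂bcd = cd − bd + bc,
  ∂abc = bc − ac + ab.
As a 6×4 matrix over Z this has rank 3, with invariant factors (1,1,1).

From H_k ≅ ker(∂_k) / im(∂_{k+1}) we obtain:

  H_0: rank C_0 − rank ∂_1 = 4 − 3 = 1, and the invariant factors of ∂_1 are all 1, so H_0 ≅ Z.
  H_1: rank ker ∂_1 − rank ∂_2 = (6 − 3) − 3 = 0, and the invariant factors of ∂_2 are all 1, so H_1 ≅ 0.
  H_2: rank ker ∂_2 − rank ∂_3 = (4 − 3) − 0 = 1, and there is no ∂_3, so H_2 ≅ Z.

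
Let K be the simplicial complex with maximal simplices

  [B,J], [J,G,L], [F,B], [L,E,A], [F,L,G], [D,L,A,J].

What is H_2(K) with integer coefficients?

H_2 = 0.

Fix the vertex order A < B < D < E < F < G < J < L and write every simplex with vertices in increasing order. Then dim K = 3 and the simplices of K are:

  0-simplices (8): A, B, D, E, F, G, J, L
  1-simplices (14): AD, AE, AJ, AL, BF, BJ, DJ, DL, EL, FG, FL, GJ, GL, JL
  2-simplices (7): ADJ, ADL, AEL, AJL, DJL, FGL, GJL
  3-simplices (1): ADJL

Hence C_0 ≅ Z^8, C_1 ≅ Z^14, C_2 ≅ Z^7, C_3 ≅ Z^1.

The boundary map ∂_1: C_1 → C_0 sends each edge [p,q] (with p < q) to q − p. For instance
  ∂JL = L − J.
The resulting 8×14 matrix has rank 7, and its Smith normal form has invariant factors (1,1,1,1,1,1,1).

Boundary ∂_2: C_2 → C_1 sends each 2-simplex [p,q,r] to [q,r] − [p,r] + [p,q]. For instance
  ∂GJL = JL − GL + GJ,
  ∂AJL = JL − AL + AJ.
As a 14×7 matrix over Z this has rank 6, with invariant factors (1,1,1,1,1,1).

∂_3: C_3 → C_2 sends each 3-simplex σ to the alternating sum Σ_i (−1)^i (σ with its i-th vertex removed). For instance
  ∂ADJL = DJL − AJL + ADL − ADJ.
The 7×1 boundary matrix has rank 1 and Smith normal form diag(1).

From H_k ≅ ker(∂_k) / im(∂_{k+1}) we obtain:

  H_2: rank ker ∂_2 − rank ∂_3 = (7 − 6) − 1 = 0, and the invariant factors of ∂_3 are all 1, so H_2 ≅ 0.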